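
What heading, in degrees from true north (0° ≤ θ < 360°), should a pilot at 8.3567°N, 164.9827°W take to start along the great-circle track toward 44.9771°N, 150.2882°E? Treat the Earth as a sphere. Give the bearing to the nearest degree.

322°

Δλ = 150.2882 − -164.9827 = 315.2709°; wrapped into (−180°, 180°]: -44.7291°.
θ = atan2( sin Δλ · cos φ₂ , cos φ₁ · sin φ₂ − sin φ₁ · cos φ₂ · cos Δλ )
  = atan2(-0.49783, 0.62628) = -38.481° → normalised to [0°, 360°): 321.519°.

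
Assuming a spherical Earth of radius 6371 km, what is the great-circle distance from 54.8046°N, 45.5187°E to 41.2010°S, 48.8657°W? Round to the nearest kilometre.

Δλ = -48.8657 − 45.5187 = -94.3844°.
Δφ = -41.2010 − 54.8046 = -96.0056°.
a = sin²(Δφ/2) + cos φ₁ · cos φ₂ · sin²(Δλ/2) = 0.785719.
c = 2·atan2(√a, √(1−a)) = 2.17905 rad → d = 6371·c ≈ 13882.75 km.

13883 km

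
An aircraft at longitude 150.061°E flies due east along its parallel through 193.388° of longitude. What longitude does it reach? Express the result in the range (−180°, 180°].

Start at +150.061°; shift +193.388° → +343.449°.
+343.449° lies outside (−180°, 180°]; subtract 360° → -16.551°.

16.551°W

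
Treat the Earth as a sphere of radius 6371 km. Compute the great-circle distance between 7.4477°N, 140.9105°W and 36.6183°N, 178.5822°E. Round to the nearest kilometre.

Δλ = 178.5822 − -140.9105 = 319.4927°; wrapped into (−180°, 180°]: -40.5073°.
Δφ = 36.6183 − 7.4477 = 29.1706°.
a = sin²(Δφ/2) + cos φ₁ · cos φ₂ · sin²(Δλ/2) = 0.158788.
c = 2·atan2(√a, √(1−a)) = 0.81972 rad → d = 6371·c ≈ 5222.45 km.

5222 km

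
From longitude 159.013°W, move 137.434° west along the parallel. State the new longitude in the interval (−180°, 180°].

Start at -159.013°; shift −137.434° → -296.447°.
-296.447° lies outside (−180°, 180°]; add 360° → +63.553°.

63.553°E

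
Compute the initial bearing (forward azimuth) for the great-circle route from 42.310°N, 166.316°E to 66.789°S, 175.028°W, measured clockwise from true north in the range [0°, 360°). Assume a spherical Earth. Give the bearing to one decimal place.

Δλ = -175.028 − 166.316 = -341.344°; wrapped into (−180°, 180°]: 18.656°.
θ = atan2( sin Δλ · cos φ₂ , cos φ₁ · sin φ₂ − sin φ₁ · cos φ₂ · cos Δλ )
  = atan2(0.12607, -0.93101) = 172.288° → normalised to [0°, 360°): 172.288°.

172.3°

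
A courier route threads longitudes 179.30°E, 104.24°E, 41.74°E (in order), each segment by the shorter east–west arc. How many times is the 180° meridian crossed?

0

Leg 1: +179.30° → +104.24°, shortest Δλ = -75.06° (west) — does not cross 180°.
Leg 2: +104.24° → +41.74°, shortest Δλ = -62.5° (west) — does not cross 180°.
Total crossings: 0.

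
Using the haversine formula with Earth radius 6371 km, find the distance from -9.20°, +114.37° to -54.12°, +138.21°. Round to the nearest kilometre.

Δλ = 138.21 − 114.37 = 23.84°.
Δφ = -54.12 − -9.20 = -44.92°.
a = sin²(Δφ/2) + cos φ₁ · cos φ₂ · sin²(Δλ/2) = 0.170635.
c = 2·atan2(√a, √(1−a)) = 0.85167 rad → d = 6371·c ≈ 5425.97 km.

5426 km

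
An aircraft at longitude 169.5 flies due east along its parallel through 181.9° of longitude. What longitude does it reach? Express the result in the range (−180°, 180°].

Start at +169.5°; shift +181.9° → +351.4°.
+351.4° lies outside (−180°, 180°]; subtract 360° → -8.6°.

-8.6°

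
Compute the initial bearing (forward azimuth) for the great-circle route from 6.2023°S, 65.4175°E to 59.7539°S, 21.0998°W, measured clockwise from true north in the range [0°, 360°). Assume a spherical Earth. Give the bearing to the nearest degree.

210°

Δλ = -21.0998 − 65.4175 = -86.5173°.
θ = atan2( sin Δλ · cos φ₂ , cos φ₁ · sin φ₂ − sin φ₁ · cos φ₂ · cos Δλ )
  = atan2(-0.50278, -0.85551) = -149.557° → normalised to [0°, 360°): 210.443°.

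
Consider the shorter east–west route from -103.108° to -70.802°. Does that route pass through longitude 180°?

No

Signed shortest Δλ = ((-70.802 − -103.108 + 180) mod 360) − 180 = 32.306°.
Going east by 32.306° from -103.108° reaches -70.802° without touching 180°.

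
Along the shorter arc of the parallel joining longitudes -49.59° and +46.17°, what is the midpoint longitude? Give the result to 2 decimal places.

-1.71°

Signed shortest Δλ from -49.59° to +46.17° is +95.76°.
Midpoint longitude = -49.59° + (+95.76°)/2 = -49.59° + 47.88° = -1.71°.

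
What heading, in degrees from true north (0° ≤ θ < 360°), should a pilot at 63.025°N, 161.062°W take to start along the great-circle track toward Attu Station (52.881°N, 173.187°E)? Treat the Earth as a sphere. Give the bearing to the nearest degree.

Δλ = 173.187 − -161.062 = 334.249°; wrapped into (−180°, 180°]: -25.751°.
θ = atan2( sin Δλ · cos φ₂ , cos φ₁ · sin φ₂ − sin φ₁ · cos φ₂ · cos Δλ )
  = atan2(-0.26219, -0.12271) = -115.081° → normalised to [0°, 360°): 244.919°.

245°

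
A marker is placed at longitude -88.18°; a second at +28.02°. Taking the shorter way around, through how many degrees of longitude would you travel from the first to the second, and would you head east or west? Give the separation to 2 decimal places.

116.20° east

Raw difference: 28.02 − -88.18 = 116.2°.
Normalise into (−180°, 180°]: 116.2° stays 116.2°.
Positive ⇒ the second point lies to the east; separation 116.20°.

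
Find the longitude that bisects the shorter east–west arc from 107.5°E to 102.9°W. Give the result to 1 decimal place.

Signed shortest Δλ from +107.5° to -102.9° is +149.6°.
Midpoint longitude = +107.5° + (+149.6°)/2 = +107.5° + 74.8° = +182.3°.
Normalise into (−180°, 180°]: -177.7°.
(The naïve average (+107.5 + -102.9)/2 = 2.3° is on the wrong side of the globe.)

177.7°W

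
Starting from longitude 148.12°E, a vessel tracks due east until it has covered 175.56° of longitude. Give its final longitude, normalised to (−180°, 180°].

Start at +148.12°; shift +175.56° → +323.68°.
+323.68° lies outside (−180°, 180°]; subtract 360° → -36.32°.

36.32°W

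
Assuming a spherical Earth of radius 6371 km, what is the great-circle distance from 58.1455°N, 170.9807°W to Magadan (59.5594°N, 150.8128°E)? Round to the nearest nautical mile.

Δλ = 150.8128 − -170.9807 = 321.7935°; wrapped into (−180°, 180°]: -38.2065°.
Δφ = 59.5594 − 58.1455 = 1.4139°.
a = sin²(Δφ/2) + cos φ₁ · cos φ₂ · sin²(Δλ/2) = 0.028791.
c = 2·atan2(√a, √(1−a)) = 0.34101 rad → d = 6371·c ≈ 2172.58 km ≈ 1173.10 nmi.

1173 nmi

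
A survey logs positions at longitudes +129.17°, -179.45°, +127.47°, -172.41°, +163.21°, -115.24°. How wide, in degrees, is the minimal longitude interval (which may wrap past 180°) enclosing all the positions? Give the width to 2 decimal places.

117.29°

Sort the longitudes: -179.45°, -172.41°, -115.24°, +127.47°, +129.17°, +163.21°.
Eastward gaps between consecutive values (wrapping around): 7.04°, 57.17°, 242.71°, 1.70°, 34.04°, 17.34°.
Largest gap = 242.71° ⇒ minimal covering band is its complement: 360° − 242.71° = 117.29°.
Band runs from +127.47° eastward to -115.24°, crossing the antimeridian.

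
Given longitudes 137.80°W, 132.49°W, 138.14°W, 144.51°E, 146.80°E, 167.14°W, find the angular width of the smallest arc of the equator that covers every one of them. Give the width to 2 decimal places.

Sort the longitudes: -167.14°, -138.14°, -137.80°, -132.49°, +144.51°, +146.80°.
Eastward gaps between consecutive values (wrapping around): 29.00°, 0.34°, 5.31°, 277.00°, 2.29°, 46.06°.
Largest gap = 277.00° ⇒ minimal covering band is its complement: 360° − 277.00° = 83.00°.
Band runs from +144.51° eastward to -132.49°, crossing the antimeridian.

83.00°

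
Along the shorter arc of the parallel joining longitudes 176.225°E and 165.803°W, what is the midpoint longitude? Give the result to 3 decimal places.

174.789°W

Signed shortest Δλ from +176.225° to -165.803° is +17.972°.
Midpoint longitude = +176.225° + (+17.972°)/2 = +176.225° + 8.986° = +185.211°.
Normalise into (−180°, 180°]: -174.789°.
(The naïve average (+176.225 + -165.803)/2 = 5.211° is on the wrong side of the globe.)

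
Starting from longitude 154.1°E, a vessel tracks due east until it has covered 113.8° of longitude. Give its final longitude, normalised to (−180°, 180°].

Start at +154.1°; shift +113.8° → +267.9°.
+267.9° lies outside (−180°, 180°]; subtract 360° → -92.1°.

92.1°W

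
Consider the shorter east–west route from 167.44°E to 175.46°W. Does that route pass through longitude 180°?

Naïve |-175.46 − 167.44| = 342.9° > 180°, so the shorter arc goes the other way round — across 180°.
Signed shortest Δλ = ((-175.46 − 167.44 + 180) mod 360) − 180 = 17.1°.
Going east by 17.1° from +167.44° passes through 180° before reaching -175.46°.

Yes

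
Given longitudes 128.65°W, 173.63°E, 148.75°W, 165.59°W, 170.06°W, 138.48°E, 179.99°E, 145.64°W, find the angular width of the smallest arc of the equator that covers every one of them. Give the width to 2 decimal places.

92.87°

Sort the longitudes: -170.06°, -165.59°, -148.75°, -145.64°, -128.65°, +138.48°, +173.63°, +179.99°.
Eastward gaps between consecutive values (wrapping around): 4.47°, 16.84°, 3.11°, 16.99°, 267.13°, 35.15°, 6.36°, 9.95°.
Largest gap = 267.13° ⇒ minimal covering band is its complement: 360° − 267.13° = 92.87°.
Band runs from +138.48° eastward to -128.65°, crossing the antimeridian.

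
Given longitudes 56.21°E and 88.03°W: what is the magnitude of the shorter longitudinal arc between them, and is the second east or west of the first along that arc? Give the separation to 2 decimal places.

Raw difference: -88.03 − 56.21 = -144.24°.
Normalise into (−180°, 180°]: -144.24° stays -144.24°.
Negative ⇒ the second point lies to the west; separation 144.24°.

144.24° west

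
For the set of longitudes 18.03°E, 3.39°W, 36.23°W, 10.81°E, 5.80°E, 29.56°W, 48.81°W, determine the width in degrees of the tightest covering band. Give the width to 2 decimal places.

Sort the longitudes: -48.81°, -36.23°, -29.56°, -3.39°, +5.80°, +10.81°, +18.03°.
Eastward gaps between consecutive values (wrapping around): 12.58°, 6.67°, 26.17°, 9.19°, 5.01°, 7.22°, 293.16°.
Largest gap = 293.16° ⇒ minimal covering band is its complement: 360° − 293.16° = 66.84°.
Band runs from -48.81° eastward to +18.03°.

66.84°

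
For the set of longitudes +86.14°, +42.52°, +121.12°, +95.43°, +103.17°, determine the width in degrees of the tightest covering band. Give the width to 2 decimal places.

Sort the longitudes: +42.52°, +86.14°, +95.43°, +103.17°, +121.12°.
Eastward gaps between consecutive values (wrapping around): 43.62°, 9.29°, 7.74°, 17.95°, 281.40°.
Largest gap = 281.40° ⇒ minimal covering band is its complement: 360° − 281.40° = 78.60°.
Band runs from +42.52° eastward to +121.12°.

78.60°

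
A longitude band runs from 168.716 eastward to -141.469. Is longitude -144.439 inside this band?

Band width going east from +168.716° to -141.469°: ((-141.469 − 168.716) mod 360) = 49.815°.
Offset of -144.439° east of the west edge: ((-144.439 − 168.716) mod 360) = 46.845°.
46.845° ≤ 49.815° ⇒ inside.

Yes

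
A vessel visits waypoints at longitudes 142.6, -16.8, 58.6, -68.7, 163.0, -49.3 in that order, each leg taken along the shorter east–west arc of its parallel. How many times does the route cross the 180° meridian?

Leg 1: +142.6° → -16.8°, shortest Δλ = -159.4° (west) — does not cross 180°.
Leg 2: -16.8° → +58.6°, shortest Δλ = 75.4° (east) — does not cross 180°.
Leg 3: +58.6° → -68.7°, shortest Δλ = -127.3° (west) — does not cross 180°.
Leg 4: -68.7° → +163.0°, shortest Δλ = -128.3° (west) — crosses 180°.
Leg 5: +163.0° → -49.3°, shortest Δλ = 147.7° (east) — crosses 180°.
Total crossings: 2.

2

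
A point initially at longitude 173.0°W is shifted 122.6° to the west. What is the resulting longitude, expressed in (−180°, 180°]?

Start at -173.0°; shift −122.6° → -295.6°.
-295.6° lies outside (−180°, 180°]; add 360° → +64.4°.

64.4°E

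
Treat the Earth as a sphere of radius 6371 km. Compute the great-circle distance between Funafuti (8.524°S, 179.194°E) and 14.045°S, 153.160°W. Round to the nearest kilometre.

3074 km

Δλ = -153.160 − 179.194 = -332.354°; wrapped into (−180°, 180°]: 27.646°.
Δφ = -14.045 − -8.524 = -5.521°.
a = sin²(Δφ/2) + cos φ₁ · cos φ₂ · sin²(Δλ/2) = 0.057086.
c = 2·atan2(√a, √(1−a)) = 0.48252 rad → d = 6371·c ≈ 3074.13 km.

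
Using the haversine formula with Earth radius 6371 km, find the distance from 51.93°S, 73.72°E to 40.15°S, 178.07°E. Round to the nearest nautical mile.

4022 nmi

Δλ = 178.07 − 73.72 = 104.35°.
Δφ = -40.15 − -51.93 = 11.78°.
a = sin²(Δφ/2) + cos φ₁ · cos φ₂ · sin²(Δλ/2) = 0.304599.
c = 2·atan2(√a, √(1−a)) = 1.16929 rad → d = 6371·c ≈ 7449.57 km ≈ 4022.44 nmi.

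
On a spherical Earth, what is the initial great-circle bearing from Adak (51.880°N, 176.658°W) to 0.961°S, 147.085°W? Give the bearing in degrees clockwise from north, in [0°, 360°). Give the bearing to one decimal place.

Δλ = -147.085 − -176.658 = 29.573°.
θ = atan2( sin Δλ · cos φ₂ , cos φ₁ · sin φ₂ − sin φ₁ · cos φ₂ · cos Δλ )
  = atan2(0.49346, -0.69449) = 144.605° → normalised to [0°, 360°): 144.605°.

144.6°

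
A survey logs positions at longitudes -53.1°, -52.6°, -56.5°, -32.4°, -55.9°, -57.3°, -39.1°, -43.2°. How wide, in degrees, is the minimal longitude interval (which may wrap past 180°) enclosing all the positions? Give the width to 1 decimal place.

24.9°

Sort the longitudes: -57.3°, -56.5°, -55.9°, -53.1°, -52.6°, -43.2°, -39.1°, -32.4°.
Eastward gaps between consecutive values (wrapping around): 0.8°, 0.6°, 2.8°, 0.5°, 9.4°, 4.1°, 6.7°, 335.1°.
Largest gap = 335.1° ⇒ minimal covering band is its complement: 360° − 335.1° = 24.9°.
Band runs from -57.3° eastward to -32.4°.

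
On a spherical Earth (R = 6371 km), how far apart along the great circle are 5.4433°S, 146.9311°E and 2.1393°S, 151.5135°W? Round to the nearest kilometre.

Δλ = -151.5135 − 146.9311 = -298.4446°; wrapped into (−180°, 180°]: 61.5554°.
Δφ = -2.1393 − -5.4433 = 3.3040°.
a = sin²(Δφ/2) + cos φ₁ · cos φ₂ · sin²(Δλ/2) = 0.261314.
c = 2·atan2(√a, √(1−a)) = 1.07314 rad → d = 6371·c ≈ 6836.95 km.

6837 km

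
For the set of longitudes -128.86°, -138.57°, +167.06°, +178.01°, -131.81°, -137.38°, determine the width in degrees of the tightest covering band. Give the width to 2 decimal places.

64.08°

Sort the longitudes: -138.57°, -137.38°, -131.81°, -128.86°, +167.06°, +178.01°.
Eastward gaps between consecutive values (wrapping around): 1.19°, 5.57°, 2.95°, 295.92°, 10.95°, 43.42°.
Largest gap = 295.92° ⇒ minimal covering band is its complement: 360° − 295.92° = 64.08°.
Band runs from +167.06° eastward to -128.86°, crossing the antimeridian.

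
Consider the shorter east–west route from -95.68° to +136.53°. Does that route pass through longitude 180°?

Naïve |136.53 − -95.68| = 232.21° > 180°, so the shorter arc goes the other way round — across 180°.
Signed shortest Δλ = ((136.53 − -95.68 + 180) mod 360) − 180 = -127.79°.
Going west by 127.79° from -95.68° passes through 180° before reaching +136.53°.

Yes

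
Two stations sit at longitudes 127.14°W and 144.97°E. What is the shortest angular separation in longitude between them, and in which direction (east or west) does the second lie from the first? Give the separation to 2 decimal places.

Raw difference: 144.97 − -127.14 = 272.11°.
Normalise into (−180°, 180°]: 272.11° − 360° = -87.89°.
Negative ⇒ the second point lies to the west; separation 87.89°.

87.89° west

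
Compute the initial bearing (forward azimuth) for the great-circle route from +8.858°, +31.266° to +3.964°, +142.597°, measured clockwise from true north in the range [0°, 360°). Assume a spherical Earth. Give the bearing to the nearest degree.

Δλ = 142.597 − 31.266 = 111.331°.
θ = atan2( sin Δλ · cos φ₂ , cos φ₁ · sin φ₂ − sin φ₁ · cos φ₂ · cos Δλ )
  = atan2(0.92927, 0.12418) = 82.388° → normalised to [0°, 360°): 82.388°.

82°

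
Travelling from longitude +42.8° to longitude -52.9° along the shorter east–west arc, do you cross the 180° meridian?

Signed shortest Δλ = ((-52.9 − 42.8 + 180) mod 360) − 180 = -95.7°.
Going west by 95.7° from +42.8° reaches -52.9° without touching 180°.

No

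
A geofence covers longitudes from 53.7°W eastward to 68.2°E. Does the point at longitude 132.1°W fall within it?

Band width going east from -53.7° to +68.2°: ((68.2 − -53.7) mod 360) = 121.9°.
Offset of -132.1° east of the west edge: ((-132.1 − -53.7) mod 360) = 281.6°.
281.6° > 121.9° ⇒ outside.

No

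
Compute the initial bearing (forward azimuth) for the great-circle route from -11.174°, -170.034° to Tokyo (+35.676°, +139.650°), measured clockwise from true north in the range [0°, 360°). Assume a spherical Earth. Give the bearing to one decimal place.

Δλ = 139.650 − -170.034 = 309.684°; wrapped into (−180°, 180°]: -50.316°.
θ = atan2( sin Δλ · cos φ₂ , cos φ₁ · sin φ₂ − sin φ₁ · cos φ₂ · cos Δλ )
  = atan2(-0.62515, 0.67267) = -42.903° → normalised to [0°, 360°): 317.097°.

317.1°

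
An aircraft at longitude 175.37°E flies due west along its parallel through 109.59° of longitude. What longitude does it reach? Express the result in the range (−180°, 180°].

65.78°E

Start at +175.37°; shift −109.59° → +65.78°.
+65.78° already lies in (−180°, 180°].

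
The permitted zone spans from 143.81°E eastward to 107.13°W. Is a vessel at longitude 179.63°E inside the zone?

Yes

Band width going east from +143.81° to -107.13°: ((-107.13 − 143.81) mod 360) = 109.06°.
Offset of +179.63° east of the west edge: ((179.63 − 143.81) mod 360) = 35.82°.
35.82° ≤ 109.06° ⇒ inside.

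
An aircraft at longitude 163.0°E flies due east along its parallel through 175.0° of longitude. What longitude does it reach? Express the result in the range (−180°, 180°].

22.0°W

Start at +163.0°; shift +175.0° → +338.0°.
+338.0° lies outside (−180°, 180°]; subtract 360° → -22.0°.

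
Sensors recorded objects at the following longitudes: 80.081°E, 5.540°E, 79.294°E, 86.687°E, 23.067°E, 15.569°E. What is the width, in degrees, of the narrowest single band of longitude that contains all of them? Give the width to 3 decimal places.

Sort the longitudes: +5.540°, +15.569°, +23.067°, +79.294°, +80.081°, +86.687°.
Eastward gaps between consecutive values (wrapping around): 10.029°, 7.498°, 56.227°, 0.787°, 6.606°, 278.853°.
Largest gap = 278.853° ⇒ minimal covering band is its complement: 360° − 278.853° = 81.147°.
Band runs from +5.540° eastward to +86.687°.

81.147°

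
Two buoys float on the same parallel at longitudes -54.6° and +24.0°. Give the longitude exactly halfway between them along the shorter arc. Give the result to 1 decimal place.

Signed shortest Δλ from -54.6° to +24.0° is +78.6°.
Midpoint longitude = -54.6° + (+78.6°)/2 = -54.6° + 39.3° = -15.3°.

-15.3°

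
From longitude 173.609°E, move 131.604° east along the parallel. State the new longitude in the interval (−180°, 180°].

Start at +173.609°; shift +131.604° → +305.213°.
+305.213° lies outside (−180°, 180°]; subtract 360° → -54.787°.

54.787°W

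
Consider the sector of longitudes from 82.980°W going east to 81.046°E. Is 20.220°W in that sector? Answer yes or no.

Yes

Band width going east from -82.980° to +81.046°: ((81.046 − -82.980) mod 360) = 164.026°.
Offset of -20.220° east of the west edge: ((-20.220 − -82.980) mod 360) = 62.760°.
62.760° ≤ 164.026° ⇒ inside.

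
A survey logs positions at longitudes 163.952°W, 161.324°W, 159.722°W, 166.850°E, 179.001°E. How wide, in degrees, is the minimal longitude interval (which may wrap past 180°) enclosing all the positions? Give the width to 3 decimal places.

Sort the longitudes: -163.952°, -161.324°, -159.722°, +166.850°, +179.001°.
Eastward gaps between consecutive values (wrapping around): 2.628°, 1.602°, 326.572°, 12.151°, 17.047°.
Largest gap = 326.572° ⇒ minimal covering band is its complement: 360° − 326.572° = 33.428°.
Band runs from +166.850° eastward to -159.722°, crossing the antimeridian.

33.428°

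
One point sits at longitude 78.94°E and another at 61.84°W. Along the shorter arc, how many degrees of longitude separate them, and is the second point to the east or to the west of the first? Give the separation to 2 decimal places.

140.78° west

Raw difference: -61.84 − 78.94 = -140.78°.
Normalise into (−180°, 180°]: -140.78° stays -140.78°.
Negative ⇒ the second point lies to the west; separation 140.78°.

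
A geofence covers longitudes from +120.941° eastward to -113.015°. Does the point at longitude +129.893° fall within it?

Band width going east from +120.941° to -113.015°: ((-113.015 − 120.941) mod 360) = 126.044°.
Offset of +129.893° east of the west edge: ((129.893 − 120.941) mod 360) = 8.952°.
8.952° ≤ 126.044° ⇒ inside.

Yes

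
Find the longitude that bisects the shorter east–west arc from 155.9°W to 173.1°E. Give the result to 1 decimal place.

171.4°W

Signed shortest Δλ from -155.9° to +173.1° is -31.0°.
Midpoint longitude = -155.9° + (-31.0°)/2 = -155.9° − 15.5° = -171.4°.
(The naïve average (-155.9 + +173.1)/2 = 8.6° is on the wrong side of the globe.)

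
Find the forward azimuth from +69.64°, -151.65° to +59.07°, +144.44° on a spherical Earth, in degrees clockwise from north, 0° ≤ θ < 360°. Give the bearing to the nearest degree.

Δλ = 144.44 − -151.65 = 296.09°; wrapped into (−180°, 180°]: -63.91°.
θ = atan2( sin Δλ · cos φ₂ , cos φ₁ · sin φ₂ − sin φ₁ · cos φ₂ · cos Δλ )
  = atan2(-0.46162, 0.08652) = -79.384° → normalised to [0°, 360°): 280.616°.

281°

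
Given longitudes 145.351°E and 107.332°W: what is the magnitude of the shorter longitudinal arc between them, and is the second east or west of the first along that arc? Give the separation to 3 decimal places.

107.317° east

Raw difference: -107.332 − 145.351 = -252.683°.
Normalise into (−180°, 180°]: -252.683° + 360° = 107.317°.
Positive ⇒ the second point lies to the east; separation 107.317°.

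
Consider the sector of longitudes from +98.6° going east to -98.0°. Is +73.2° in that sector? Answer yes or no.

No

Band width going east from +98.6° to -98.0°: ((-98.0 − 98.6) mod 360) = 163.4°.
Offset of +73.2° east of the west edge: ((73.2 − 98.6) mod 360) = 334.6°.
334.6° > 163.4° ⇒ outside.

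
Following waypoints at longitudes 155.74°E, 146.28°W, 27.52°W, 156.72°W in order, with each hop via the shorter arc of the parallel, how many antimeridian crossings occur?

Leg 1: +155.74° → -146.28°, shortest Δλ = 57.98° (east) — crosses 180°.
Leg 2: -146.28° → -27.52°, shortest Δλ = 118.76° (east) — does not cross 180°.
Leg 3: -27.52° → -156.72°, shortest Δλ = -129.2° (west) — does not cross 180°.
Total crossings: 1.

1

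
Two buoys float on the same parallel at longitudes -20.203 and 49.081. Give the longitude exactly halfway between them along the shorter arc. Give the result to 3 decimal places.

+14.439°

Signed shortest Δλ from -20.203° to +49.081° is +69.284°.
Midpoint longitude = -20.203° + (+69.284°)/2 = -20.203° + 34.642° = +14.439°.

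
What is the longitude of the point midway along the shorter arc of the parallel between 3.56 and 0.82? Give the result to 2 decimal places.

Signed shortest Δλ from +3.56° to +0.82° is -2.74°.
Midpoint longitude = +3.56° + (-2.74°)/2 = +3.56° − 1.37° = +2.19°.

+2.19°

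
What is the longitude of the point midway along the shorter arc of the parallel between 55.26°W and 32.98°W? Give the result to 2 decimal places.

44.12°W

Signed shortest Δλ from -55.26° to -32.98° is +22.28°.
Midpoint longitude = -55.26° + (+22.28°)/2 = -55.26° + 11.14° = -44.12°.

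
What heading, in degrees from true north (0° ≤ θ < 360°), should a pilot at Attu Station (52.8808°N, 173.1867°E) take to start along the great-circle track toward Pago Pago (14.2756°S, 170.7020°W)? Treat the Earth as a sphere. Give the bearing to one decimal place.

163.2°

Δλ = -170.7020 − 173.1867 = -343.8887°; wrapped into (−180°, 180°]: 16.1113°.
θ = atan2( sin Δλ · cos φ₂ , cos φ₁ · sin φ₂ − sin φ₁ · cos φ₂ · cos Δλ )
  = atan2(0.26894, -0.89122) = 163.208° → normalised to [0°, 360°): 163.208°.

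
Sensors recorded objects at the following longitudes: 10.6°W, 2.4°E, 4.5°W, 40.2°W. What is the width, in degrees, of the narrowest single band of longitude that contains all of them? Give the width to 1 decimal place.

42.6°

Sort the longitudes: -40.2°, -10.6°, -4.5°, +2.4°.
Eastward gaps between consecutive values (wrapping around): 29.6°, 6.1°, 6.9°, 317.4°.
Largest gap = 317.4° ⇒ minimal covering band is its complement: 360° − 317.4° = 42.6°.
Band runs from -40.2° eastward to +2.4°.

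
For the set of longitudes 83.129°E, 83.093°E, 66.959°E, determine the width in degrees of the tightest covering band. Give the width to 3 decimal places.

16.170°

Sort the longitudes: +66.959°, +83.093°, +83.129°.
Eastward gaps between consecutive values (wrapping around): 16.134°, 0.036°, 343.830°.
Largest gap = 343.830° ⇒ minimal covering band is its complement: 360° − 343.830° = 16.170°.
Band runs from +66.959° eastward to +83.129°.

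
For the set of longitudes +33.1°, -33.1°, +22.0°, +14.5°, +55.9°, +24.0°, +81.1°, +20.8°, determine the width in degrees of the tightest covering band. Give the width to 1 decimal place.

114.2°

Sort the longitudes: -33.1°, +14.5°, +20.8°, +22.0°, +24.0°, +33.1°, +55.9°, +81.1°.
Eastward gaps between consecutive values (wrapping around): 47.6°, 6.3°, 1.2°, 2.0°, 9.1°, 22.8°, 25.2°, 245.8°.
Largest gap = 245.8° ⇒ minimal covering band is its complement: 360° − 245.8° = 114.2°.
Band runs from -33.1° eastward to +81.1°.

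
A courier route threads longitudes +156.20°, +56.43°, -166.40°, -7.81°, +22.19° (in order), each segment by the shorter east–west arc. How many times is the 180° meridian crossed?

Leg 1: +156.20° → +56.43°, shortest Δλ = -99.77° (west) — does not cross 180°.
Leg 2: +56.43° → -166.40°, shortest Δλ = 137.17° (east) — crosses 180°.
Leg 3: -166.40° → -7.81°, shortest Δλ = 158.59° (east) — does not cross 180°.
Leg 4: -7.81° → +22.19°, shortest Δλ = 30.0° (east) — does not cross 180°.
Total crossings: 1.

1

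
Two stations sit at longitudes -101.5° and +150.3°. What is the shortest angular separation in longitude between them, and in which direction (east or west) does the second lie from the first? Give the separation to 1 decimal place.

Raw difference: 150.3 − -101.5 = 251.8°.
Normalise into (−180°, 180°]: 251.8° − 360° = -108.2°.
Negative ⇒ the second point lies to the west; separation 108.2°.

108.2° west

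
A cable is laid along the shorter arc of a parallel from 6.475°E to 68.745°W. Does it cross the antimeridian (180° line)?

No

Signed shortest Δλ = ((-68.745 − 6.475 + 180) mod 360) − 180 = -75.22°.
Going west by 75.22° from +6.475° reaches -68.745° without touching 180°.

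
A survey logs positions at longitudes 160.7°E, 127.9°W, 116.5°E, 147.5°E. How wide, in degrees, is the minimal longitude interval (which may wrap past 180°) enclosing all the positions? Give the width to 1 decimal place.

115.6°

Sort the longitudes: -127.9°, +116.5°, +147.5°, +160.7°.
Eastward gaps between consecutive values (wrapping around): 244.4°, 31.0°, 13.2°, 71.4°.
Largest gap = 244.4° ⇒ minimal covering band is its complement: 360° − 244.4° = 115.6°.
Band runs from +116.5° eastward to -127.9°, crossing the antimeridian.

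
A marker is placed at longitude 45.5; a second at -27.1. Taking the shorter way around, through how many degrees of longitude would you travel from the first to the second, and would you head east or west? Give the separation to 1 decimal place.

72.6° west

Raw difference: -27.1 − 45.5 = -72.6°.
Normalise into (−180°, 180°]: -72.6° stays -72.6°.
Negative ⇒ the second point lies to the west; separation 72.6°.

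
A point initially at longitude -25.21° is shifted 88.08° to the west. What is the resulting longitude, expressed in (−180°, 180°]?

Start at -25.21°; shift −88.08° → -113.29°.
-113.29° already lies in (−180°, 180°].

-113.29°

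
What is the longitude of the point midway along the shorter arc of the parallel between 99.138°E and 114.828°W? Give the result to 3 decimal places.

Signed shortest Δλ from +99.138° to -114.828° is +146.034°.
Midpoint longitude = +99.138° + (+146.034°)/2 = +99.138° + 73.017° = +172.155°.
(The naïve average (+99.138 + -114.828)/2 = -7.845° is on the wrong side of the globe.)

172.155°E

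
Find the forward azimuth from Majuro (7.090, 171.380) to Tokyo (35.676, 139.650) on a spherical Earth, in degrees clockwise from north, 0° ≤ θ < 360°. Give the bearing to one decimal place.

Δλ = 139.650 − 171.380 = -31.730°.
θ = atan2( sin Δλ · cos φ₂ , cos φ₁ · sin φ₂ − sin φ₁ · cos φ₂ · cos Δλ )
  = atan2(-0.42722, 0.49346) = -40.884° → normalised to [0°, 360°): 319.116°.

319.1°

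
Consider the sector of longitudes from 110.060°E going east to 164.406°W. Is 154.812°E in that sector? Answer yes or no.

Band width going east from +110.060° to -164.406°: ((-164.406 − 110.060) mod 360) = 85.534°.
Offset of +154.812° east of the west edge: ((154.812 − 110.060) mod 360) = 44.752°.
44.752° ≤ 85.534° ⇒ inside.

Yes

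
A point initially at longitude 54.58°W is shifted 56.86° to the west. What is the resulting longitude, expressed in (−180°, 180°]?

Start at -54.58°; shift −56.86° → -111.44°.
-111.44° already lies in (−180°, 180°].

111.44°W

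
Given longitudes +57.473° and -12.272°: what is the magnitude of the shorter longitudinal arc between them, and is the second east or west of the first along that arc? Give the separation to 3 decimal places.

Raw difference: -12.272 − 57.473 = -69.745°.
Normalise into (−180°, 180°]: -69.745° stays -69.745°.
Negative ⇒ the second point lies to the west; separation 69.745°.

69.745° west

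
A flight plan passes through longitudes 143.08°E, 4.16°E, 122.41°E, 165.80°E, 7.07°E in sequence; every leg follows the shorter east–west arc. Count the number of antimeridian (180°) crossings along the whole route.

Leg 1: +143.08° → +4.16°, shortest Δλ = -138.92° (west) — does not cross 180°.
Leg 2: +4.16° → +122.41°, shortest Δλ = 118.25° (east) — does not cross 180°.
Leg 3: +122.41° → +165.80°, shortest Δλ = 43.39° (east) — does not cross 180°.
Leg 4: +165.80° → +7.07°, shortest Δλ = -158.73° (west) — does not cross 180°.
Total crossings: 0.

0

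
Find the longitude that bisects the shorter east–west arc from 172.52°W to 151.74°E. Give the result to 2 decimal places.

Signed shortest Δλ from -172.52° to +151.74° is -35.74°.
Midpoint longitude = -172.52° + (-35.74°)/2 = -172.52° − 17.87° = -190.39°.
Normalise into (−180°, 180°]: +169.61°.
(The naïve average (-172.52 + +151.74)/2 = -10.39° is on the wrong side of the globe.)

169.61°E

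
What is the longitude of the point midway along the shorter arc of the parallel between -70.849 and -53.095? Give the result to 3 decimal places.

Signed shortest Δλ from -70.849° to -53.095° is +17.754°.
Midpoint longitude = -70.849° + (+17.754°)/2 = -70.849° + 8.877° = -61.972°.

-61.972°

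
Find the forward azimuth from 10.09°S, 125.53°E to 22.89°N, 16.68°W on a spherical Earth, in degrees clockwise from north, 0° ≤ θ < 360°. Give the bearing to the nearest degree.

Δλ = -16.68 − 125.53 = -142.21°.
θ = atan2( sin Δλ · cos φ₂ , cos φ₁ · sin φ₂ − sin φ₁ · cos φ₂ · cos Δλ )
  = atan2(-0.56452, 0.25540) = -65.657° → normalised to [0°, 360°): 294.343°.

294°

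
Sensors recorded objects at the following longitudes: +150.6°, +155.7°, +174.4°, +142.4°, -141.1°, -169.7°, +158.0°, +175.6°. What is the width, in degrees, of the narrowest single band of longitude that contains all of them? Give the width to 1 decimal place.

Sort the longitudes: -169.7°, -141.1°, +142.4°, +150.6°, +155.7°, +158.0°, +174.4°, +175.6°.
Eastward gaps between consecutive values (wrapping around): 28.6°, 283.5°, 8.2°, 5.1°, 2.3°, 16.4°, 1.2°, 14.7°.
Largest gap = 283.5° ⇒ minimal covering band is its complement: 360° − 283.5° = 76.5°.
Band runs from +142.4° eastward to -141.1°, crossing the antimeridian.

76.5°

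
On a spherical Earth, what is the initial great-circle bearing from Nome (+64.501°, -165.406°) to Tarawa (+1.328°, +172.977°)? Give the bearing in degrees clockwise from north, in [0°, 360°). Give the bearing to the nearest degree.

204°

Δλ = 172.977 − -165.406 = 338.383°; wrapped into (−180°, 180°]: -21.617°.
θ = atan2( sin Δλ · cos φ₂ , cos φ₁ · sin φ₂ − sin φ₁ · cos φ₂ · cos Δλ )
  = atan2(-0.36830, -0.82891) = -156.043° → normalised to [0°, 360°): 203.957°.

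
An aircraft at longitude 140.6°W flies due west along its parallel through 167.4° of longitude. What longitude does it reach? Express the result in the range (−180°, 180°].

52.0°E

Start at -140.6°; shift −167.4° → -308.0°.
-308.0° lies outside (−180°, 180°]; add 360° → +52.0°.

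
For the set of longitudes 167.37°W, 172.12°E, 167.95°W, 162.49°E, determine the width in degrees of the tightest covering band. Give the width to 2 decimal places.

Sort the longitudes: -167.95°, -167.37°, +162.49°, +172.12°.
Eastward gaps between consecutive values (wrapping around): 0.58°, 329.86°, 9.63°, 19.93°.
Largest gap = 329.86° ⇒ minimal covering band is its complement: 360° − 329.86° = 30.14°.
Band runs from +162.49° eastward to -167.37°, crossing the antimeridian.

30.14°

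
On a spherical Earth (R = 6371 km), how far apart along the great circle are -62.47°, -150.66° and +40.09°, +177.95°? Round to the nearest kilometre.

11744 km

Δλ = 177.95 − -150.66 = 328.61°; wrapped into (−180°, 180°]: -31.39°.
Δφ = 40.09 − -62.47 = 102.56°.
a = sin²(Δφ/2) + cos φ₁ · cos φ₂ · sin²(Δλ/2) = 0.634608.
c = 2·atan2(√a, √(1−a)) = 1.84337 rad → d = 6371·c ≈ 11744.14 km.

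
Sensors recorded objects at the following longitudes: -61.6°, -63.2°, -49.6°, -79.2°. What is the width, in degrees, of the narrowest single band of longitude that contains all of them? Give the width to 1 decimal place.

Sort the longitudes: -79.2°, -63.2°, -61.6°, -49.6°.
Eastward gaps between consecutive values (wrapping around): 16.0°, 1.6°, 12.0°, 330.4°.
Largest gap = 330.4° ⇒ minimal covering band is its complement: 360° − 330.4° = 29.6°.
Band runs from -79.2° eastward to -49.6°.

29.6°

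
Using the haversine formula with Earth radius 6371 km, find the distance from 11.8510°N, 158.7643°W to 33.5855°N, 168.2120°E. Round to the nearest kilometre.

Δλ = 168.2120 − -158.7643 = 326.9763°; wrapped into (−180°, 180°]: -33.0237°.
Δφ = 33.5855 − 11.8510 = 21.7345°.
a = sin²(Δφ/2) + cos φ₁ · cos φ₂ · sin²(Δλ/2) = 0.101403.
c = 2·atan2(√a, √(1−a)) = 0.64816 rad → d = 6371·c ≈ 4129.45 km.

4129 km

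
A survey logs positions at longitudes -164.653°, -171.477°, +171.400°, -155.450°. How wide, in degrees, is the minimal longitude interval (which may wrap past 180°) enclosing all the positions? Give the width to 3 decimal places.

33.150°

Sort the longitudes: -171.477°, -164.653°, -155.450°, +171.400°.
Eastward gaps between consecutive values (wrapping around): 6.824°, 9.203°, 326.850°, 17.123°.
Largest gap = 326.850° ⇒ minimal covering band is its complement: 360° − 326.850° = 33.150°.
Band runs from +171.400° eastward to -155.450°, crossing the antimeridian.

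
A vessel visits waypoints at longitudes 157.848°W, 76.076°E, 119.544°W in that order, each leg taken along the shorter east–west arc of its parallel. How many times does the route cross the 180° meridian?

Leg 1: -157.848° → +76.076°, shortest Δλ = -126.076° (west) — crosses 180°.
Leg 2: +76.076° → -119.544°, shortest Δλ = 164.38° (east) — crosses 180°.
Total crossings: 2.

2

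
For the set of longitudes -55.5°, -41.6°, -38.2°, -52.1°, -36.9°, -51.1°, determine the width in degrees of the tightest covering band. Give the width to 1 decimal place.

Sort the longitudes: -55.5°, -52.1°, -51.1°, -41.6°, -38.2°, -36.9°.
Eastward gaps between consecutive values (wrapping around): 3.4°, 1.0°, 9.5°, 3.4°, 1.3°, 341.4°.
Largest gap = 341.4° ⇒ minimal covering band is its complement: 360° − 341.4° = 18.6°.
Band runs from -55.5° eastward to -36.9°.

18.6°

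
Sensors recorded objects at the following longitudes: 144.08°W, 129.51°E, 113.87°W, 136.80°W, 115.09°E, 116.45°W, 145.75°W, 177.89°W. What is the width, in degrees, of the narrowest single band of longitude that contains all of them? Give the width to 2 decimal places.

Sort the longitudes: -177.89°, -145.75°, -144.08°, -136.80°, -116.45°, -113.87°, +115.09°, +129.51°.
Eastward gaps between consecutive values (wrapping around): 32.14°, 1.67°, 7.28°, 20.35°, 2.58°, 228.96°, 14.42°, 52.60°.
Largest gap = 228.96° ⇒ minimal covering band is its complement: 360° − 228.96° = 131.04°.
Band runs from +115.09° eastward to -113.87°, crossing the antimeridian.

131.04°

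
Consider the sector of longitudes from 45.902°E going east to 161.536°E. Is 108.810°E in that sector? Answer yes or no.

Band width going east from +45.902° to +161.536°: ((161.536 − 45.902) mod 360) = 115.634°.
Offset of +108.810° east of the west edge: ((108.810 − 45.902) mod 360) = 62.908°.
62.908° ≤ 115.634° ⇒ inside.

Yes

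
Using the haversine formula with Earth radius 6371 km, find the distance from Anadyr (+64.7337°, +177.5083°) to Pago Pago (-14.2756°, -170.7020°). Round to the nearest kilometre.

Δλ = -170.7020 − 177.5083 = -348.2103°; wrapped into (−180°, 180°]: 11.7897°.
Δφ = -14.2756 − 64.7337 = -79.0093°.
a = sin²(Δφ/2) + cos φ₁ · cos φ₂ · sin²(Δλ/2) = 0.409038.
c = 2·atan2(√a, √(1−a)) = 1.38785 rad → d = 6371·c ≈ 8842.02 km.

8842 km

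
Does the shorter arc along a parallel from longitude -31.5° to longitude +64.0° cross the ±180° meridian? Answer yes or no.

Signed shortest Δλ = ((64.0 − -31.5 + 180) mod 360) − 180 = 95.5°.
Going east by 95.5° from -31.5° reaches +64.0° without touching 180°.

No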